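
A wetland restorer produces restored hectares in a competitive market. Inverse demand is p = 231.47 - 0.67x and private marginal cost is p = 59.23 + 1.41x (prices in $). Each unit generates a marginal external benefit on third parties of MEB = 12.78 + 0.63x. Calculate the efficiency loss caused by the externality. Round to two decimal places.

Market equilibrium (private): 59.23 + 1.41x = 231.47 - 0.67x → x_m = 82.8077.
Social marginal cost = private MC − MEB = 46.45 + 0.78x.
Set SMC = demand: 46.45 + 0.78x = 231.47 - 0.67x → x* = 127.6000.
Height of the DWL triangle at x_m is demand(x_m) − SMC(x_m) = MEB(x_m) = 64.9488.
DWL = ½ × 44.7923 × 64.9488 = 1454.6031.

DWL = $1454.60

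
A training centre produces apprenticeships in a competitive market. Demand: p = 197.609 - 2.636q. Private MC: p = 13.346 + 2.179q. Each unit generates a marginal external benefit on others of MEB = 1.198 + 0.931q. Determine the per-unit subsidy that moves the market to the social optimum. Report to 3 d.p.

Social marginal cost = private MC − MEB = 12.148 + 1.248q.
Set SMC = demand: 12.148 + 1.248q = 197.609 - 2.636q → q* = 47.7500.
The Pigouvian subsidy equals MEB at q*: 1.198 + 0.931×47.7500 = 45.6533.

subsidy = 45.653 per unit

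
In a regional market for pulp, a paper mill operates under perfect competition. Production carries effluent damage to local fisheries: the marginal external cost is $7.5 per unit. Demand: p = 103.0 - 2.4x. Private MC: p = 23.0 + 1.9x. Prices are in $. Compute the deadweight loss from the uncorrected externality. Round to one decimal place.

DWL = $6.5

Market equilibrium (private): 23.0 + 1.9x = 103.0 - 2.4x → x_m = 18.6047.
Social marginal cost = private MC + MEC = 30.5 + 1.9x.
Set SMC = demand: 30.5 + 1.9x = 103.0 - 2.4x → x* = 16.8605.
Height of the DWL triangle at x_m is SMC(x_m) − demand(x_m) = MEC(x_m) = 7.5000.
DWL = ½ × 1.7442 × 7.5000 = 6.5408.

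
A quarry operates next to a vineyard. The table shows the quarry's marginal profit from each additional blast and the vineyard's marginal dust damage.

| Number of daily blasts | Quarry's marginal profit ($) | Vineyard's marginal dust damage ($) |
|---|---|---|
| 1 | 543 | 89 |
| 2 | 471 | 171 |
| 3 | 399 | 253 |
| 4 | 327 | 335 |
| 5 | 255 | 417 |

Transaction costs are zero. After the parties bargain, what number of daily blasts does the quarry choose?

3

Bargaining reaches the level where marginal profit last exceeds marginal dust damage.
That holds through level 3 (399 ≥ 253) but not at 4 (327 < 335).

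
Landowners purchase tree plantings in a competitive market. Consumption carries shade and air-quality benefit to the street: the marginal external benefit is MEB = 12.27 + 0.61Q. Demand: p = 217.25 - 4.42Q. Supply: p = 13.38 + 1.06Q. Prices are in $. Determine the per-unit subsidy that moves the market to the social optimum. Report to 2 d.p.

Social marginal benefit = demand + MEB = 229.52 - 3.81Q.
Set SMB = MC: 229.52 - 3.81Q = 13.38 + 1.06Q → Q* = 44.3819.
The Pigouvian subsidy equals MEB at Q*: 12.27 + 0.61×44.3819 = 39.3430.

subsidy = $39.34 per unit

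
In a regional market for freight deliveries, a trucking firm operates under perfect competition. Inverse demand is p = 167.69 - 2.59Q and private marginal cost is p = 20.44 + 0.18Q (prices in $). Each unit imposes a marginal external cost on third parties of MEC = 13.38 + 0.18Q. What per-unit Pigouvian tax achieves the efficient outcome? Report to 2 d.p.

Social marginal cost = private MC + MEC = 33.82 + 0.36Q.
Set SMC = demand: 33.82 + 0.36Q = 167.69 - 2.59Q → Q* = 45.3797.
The Pigouvian tax equals MEC at Q*: 13.38 + 0.18×45.3797 = 21.5483.

tax = $21.55 per unit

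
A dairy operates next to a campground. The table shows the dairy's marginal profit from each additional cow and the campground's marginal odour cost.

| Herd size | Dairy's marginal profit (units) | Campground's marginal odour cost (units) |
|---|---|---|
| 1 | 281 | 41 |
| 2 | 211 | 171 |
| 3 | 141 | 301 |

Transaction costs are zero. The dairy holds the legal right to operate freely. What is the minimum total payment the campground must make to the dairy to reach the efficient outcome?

Left alone the dairy would choose level 3 (marginal profit stays positive).
Efficient level: k* = 2 (marginal profit ≥ marginal odour cost through 2).
The campground must at least cover the dairy's forgone profit from cutting 3→2: 141 = 141.

141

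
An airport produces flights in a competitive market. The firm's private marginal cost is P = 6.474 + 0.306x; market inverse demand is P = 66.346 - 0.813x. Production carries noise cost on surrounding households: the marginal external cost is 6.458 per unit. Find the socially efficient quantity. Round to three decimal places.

x* = 47.734

Social marginal cost = private MC + MEC = 12.932 + 0.306x.
Set SMC = demand: 12.932 + 0.306x = 66.346 - 0.813x → x* = 47.7337.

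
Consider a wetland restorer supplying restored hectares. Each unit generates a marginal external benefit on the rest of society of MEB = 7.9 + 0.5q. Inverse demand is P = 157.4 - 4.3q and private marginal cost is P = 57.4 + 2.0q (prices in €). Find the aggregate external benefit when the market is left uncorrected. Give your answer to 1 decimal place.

€188.4

Market equilibrium (private): 57.4 + 2.0q = 157.4 - 4.3q → q_m = 15.8730.
Total external benefit = ∫₀^{q_m} (7.9 + 0.5q) dq = 7.9×15.8730 + ½×0.5×15.8730² = 188.3847.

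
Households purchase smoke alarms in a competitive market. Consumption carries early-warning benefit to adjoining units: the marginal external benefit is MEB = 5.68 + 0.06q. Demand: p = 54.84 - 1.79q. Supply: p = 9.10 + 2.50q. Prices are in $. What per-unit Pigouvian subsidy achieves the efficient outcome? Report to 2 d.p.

subsidy = $6.41 per unit

Social marginal benefit = demand + MEB = 60.52 - 1.73q.
Set SMB = MC: 60.52 - 1.73q = 9.10 + 2.50q → q* = 12.1560.
The Pigouvian subsidy equals MEB at q*: 5.68 + 0.06×12.1560 = 6.4094.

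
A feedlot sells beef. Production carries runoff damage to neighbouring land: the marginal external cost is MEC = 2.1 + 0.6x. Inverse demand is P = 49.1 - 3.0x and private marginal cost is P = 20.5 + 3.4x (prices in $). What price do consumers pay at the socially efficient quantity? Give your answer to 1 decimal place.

P = $37.7

Social marginal cost = private MC + MEC = 22.6 + 4.0x.
Set SMC = demand: 22.6 + 4.0x = 49.1 - 3.0x → x* = 3.7857.
Consumer price on the demand curve at x*: 49.1 − 3.0×3.7857 = 37.7429.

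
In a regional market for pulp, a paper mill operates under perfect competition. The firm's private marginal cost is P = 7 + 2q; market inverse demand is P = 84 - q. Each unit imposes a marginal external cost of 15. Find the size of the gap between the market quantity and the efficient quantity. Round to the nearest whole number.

5 units

Market equilibrium (private): 7 + 2q = 84 - q → q_m = 25.6667.
Social marginal cost = private MC + MEC = 22 + 2q.
Set SMC = demand: 22 + 2q = 84 - q → q* = 20.6667.
Gap = |25.6667 − 20.6667| = 5.0000.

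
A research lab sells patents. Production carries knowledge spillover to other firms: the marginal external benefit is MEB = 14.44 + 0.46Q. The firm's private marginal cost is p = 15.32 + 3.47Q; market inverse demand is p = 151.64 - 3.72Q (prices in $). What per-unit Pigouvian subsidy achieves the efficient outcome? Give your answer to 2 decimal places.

subsidy = $24.74 per unit

Social marginal cost = private MC − MEB = 0.88 + 3.01Q.
Set SMC = demand: 0.88 + 3.01Q = 151.64 - 3.72Q → Q* = 22.4012.
The Pigouvian subsidy equals MEB at Q*: 14.44 + 0.46×22.4012 = 24.7446.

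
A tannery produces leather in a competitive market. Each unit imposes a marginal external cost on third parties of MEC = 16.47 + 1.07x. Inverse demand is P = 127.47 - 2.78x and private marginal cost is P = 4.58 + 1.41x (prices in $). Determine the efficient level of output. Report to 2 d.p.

x* = 20.23

Social marginal cost = private MC + MEC = 21.05 + 2.48x.
Set SMC = demand: 21.05 + 2.48x = 127.47 - 2.78x → x* = 20.2319.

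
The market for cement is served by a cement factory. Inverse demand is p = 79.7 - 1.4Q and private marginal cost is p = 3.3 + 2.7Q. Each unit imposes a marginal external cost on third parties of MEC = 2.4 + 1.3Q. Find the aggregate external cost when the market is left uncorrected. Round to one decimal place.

270.4

Market equilibrium (private): 3.3 + 2.7Q = 79.7 - 1.4Q → Q_m = 18.6341.
Total external cost = ∫₀^{Q_m} (2.4 + 1.3Q) dQ = 2.4×18.6341 + ½×1.3×18.6341² = 270.4211.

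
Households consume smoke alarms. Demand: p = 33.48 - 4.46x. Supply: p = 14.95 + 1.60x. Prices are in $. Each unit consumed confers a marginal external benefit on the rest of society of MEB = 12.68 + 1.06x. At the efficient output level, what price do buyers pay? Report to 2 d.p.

Social marginal benefit = demand + MEB = 46.16 - 3.40x.
Set SMB = MC: 46.16 - 3.40x = 14.95 + 1.60x → x* = 6.2420.
Consumer price on the demand curve at x*: 33.48 − 4.46×6.2420 = 5.6407.

P = $5.64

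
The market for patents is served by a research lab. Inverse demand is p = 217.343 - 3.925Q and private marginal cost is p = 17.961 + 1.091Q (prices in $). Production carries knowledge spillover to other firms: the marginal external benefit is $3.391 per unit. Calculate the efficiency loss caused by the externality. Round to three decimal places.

DWL = $1.146

Market equilibrium (private): 17.961 + 1.091Q = 217.343 - 3.925Q → Q_m = 39.7492.
Social marginal cost = private MC − MEB = 14.570 + 1.091Q.
Set SMC = demand: 14.570 + 1.091Q = 217.343 - 3.925Q → Q* = 40.4252.
Height of the DWL triangle at Q_m is demand(Q_m) − SMC(Q_m) = MEB(Q_m) = 3.3910.
DWL = ½ × 0.6760 × 3.3910 = 1.1462.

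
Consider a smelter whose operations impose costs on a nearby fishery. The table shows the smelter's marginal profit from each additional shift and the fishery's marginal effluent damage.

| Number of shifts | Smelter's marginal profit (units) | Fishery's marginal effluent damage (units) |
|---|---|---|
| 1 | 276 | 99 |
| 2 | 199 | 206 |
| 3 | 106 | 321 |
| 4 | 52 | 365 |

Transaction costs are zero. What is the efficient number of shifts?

Bargaining reaches the level where marginal profit last exceeds marginal effluent damage.
That holds through level 1 (276 ≥ 99) but not at 2 (199 < 206).

1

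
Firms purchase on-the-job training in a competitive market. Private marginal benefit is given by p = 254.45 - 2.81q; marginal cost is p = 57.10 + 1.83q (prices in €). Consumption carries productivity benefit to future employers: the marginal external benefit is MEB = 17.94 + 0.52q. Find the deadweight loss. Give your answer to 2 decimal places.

Market equilibrium (private): 57.10 + 1.83q = 254.45 - 2.81q → q_m = 42.5323.
Social marginal benefit = demand + MEB = 272.39 - 2.29q.
Set SMB = MC: 272.39 - 2.29q = 57.10 + 1.83q → q* = 52.2549.
Height of the DWL triangle at q_m is SMB(q_m) − MC(q_m) = MEB(q_m) = 40.0568.
DWL = ½ × 9.7226 × 40.0568 = 194.7281.

DWL = €194.73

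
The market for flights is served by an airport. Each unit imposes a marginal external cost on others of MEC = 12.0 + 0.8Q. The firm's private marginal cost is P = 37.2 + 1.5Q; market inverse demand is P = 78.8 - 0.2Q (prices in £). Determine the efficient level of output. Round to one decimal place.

Social marginal cost = private MC + MEC = 49.2 + 2.3Q.
Set SMC = demand: 49.2 + 2.3Q = 78.8 - 0.2Q → Q* = 11.8400.

Q* = 11.8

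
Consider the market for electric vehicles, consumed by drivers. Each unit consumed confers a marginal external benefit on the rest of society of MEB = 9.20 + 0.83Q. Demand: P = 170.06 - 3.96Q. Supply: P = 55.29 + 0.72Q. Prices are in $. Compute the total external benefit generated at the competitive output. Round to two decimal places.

$475.20

Market equilibrium (private): 55.29 + 0.72Q = 170.06 - 3.96Q → Q_m = 24.5235.
Total external benefit = ∫₀^{Q_m} (9.20 + 0.83Q) dQ = 9.20×24.5235 + ½×0.83×24.5235² = 475.1981.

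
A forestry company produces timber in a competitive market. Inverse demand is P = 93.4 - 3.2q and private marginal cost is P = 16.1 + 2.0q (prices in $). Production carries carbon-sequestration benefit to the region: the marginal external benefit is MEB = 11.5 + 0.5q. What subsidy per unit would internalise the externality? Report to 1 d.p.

subsidy = $20.9 per unit

Social marginal cost = private MC − MEB = 4.6 + 1.5q.
Set SMC = demand: 4.6 + 1.5q = 93.4 - 3.2q → q* = 18.8936.
The Pigouvian subsidy equals MEB at q*: 11.5 + 0.5×18.8936 = 20.9468.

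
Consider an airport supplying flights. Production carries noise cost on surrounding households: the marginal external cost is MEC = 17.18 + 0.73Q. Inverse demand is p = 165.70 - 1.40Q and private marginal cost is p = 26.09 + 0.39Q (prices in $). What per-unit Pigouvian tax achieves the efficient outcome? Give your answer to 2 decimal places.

Social marginal cost = private MC + MEC = 43.27 + 1.12Q.
Set SMC = demand: 43.27 + 1.12Q = 165.70 - 1.40Q → Q* = 48.5833.
The Pigouvian tax equals MEC at Q*: 17.18 + 0.73×48.5833 = 52.6458.

tax = $52.65 per unit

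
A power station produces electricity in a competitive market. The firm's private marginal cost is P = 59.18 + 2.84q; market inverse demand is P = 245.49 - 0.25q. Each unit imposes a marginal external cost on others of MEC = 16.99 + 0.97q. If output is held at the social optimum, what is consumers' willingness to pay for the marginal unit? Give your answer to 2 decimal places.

Social marginal cost = private MC + MEC = 76.17 + 3.81q.
Set SMC = demand: 76.17 + 3.81q = 245.49 - 0.25q → q* = 41.7044.
Consumer price on the demand curve at q*: 245.49 − 0.25×41.7044 = 235.0639.

P = 235.06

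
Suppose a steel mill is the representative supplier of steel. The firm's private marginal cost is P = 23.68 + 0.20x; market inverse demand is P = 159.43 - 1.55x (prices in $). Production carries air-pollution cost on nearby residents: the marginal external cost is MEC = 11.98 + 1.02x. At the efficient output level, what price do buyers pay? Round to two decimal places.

P = $90.17

Social marginal cost = private MC + MEC = 35.66 + 1.22x.
Set SMC = demand: 35.66 + 1.22x = 159.43 - 1.55x → x* = 44.6823.
Consumer price on the demand curve at x*: 159.43 − 1.55×44.6823 = 90.1724.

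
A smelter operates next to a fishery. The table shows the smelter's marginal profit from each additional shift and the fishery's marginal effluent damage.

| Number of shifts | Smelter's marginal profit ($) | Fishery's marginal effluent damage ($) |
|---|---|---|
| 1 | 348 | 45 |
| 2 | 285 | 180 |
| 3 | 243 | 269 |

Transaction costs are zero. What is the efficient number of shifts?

Bargaining reaches the level where marginal profit last exceeds marginal effluent damage.
That holds through level 2 (285 ≥ 180) but not at 3 (243 < 269).

2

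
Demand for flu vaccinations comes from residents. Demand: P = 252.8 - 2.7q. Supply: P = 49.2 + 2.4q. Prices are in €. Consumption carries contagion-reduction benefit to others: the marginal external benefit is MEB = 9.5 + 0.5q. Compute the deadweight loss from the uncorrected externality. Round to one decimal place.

Market equilibrium (private): 49.2 + 2.4q = 252.8 - 2.7q → q_m = 39.9216.
Social marginal benefit = demand + MEB = 262.3 - 2.2q.
Set SMB = MC: 262.3 - 2.2q = 49.2 + 2.4q → q* = 46.3261.
Height of the DWL triangle at q_m is SMB(q_m) − MC(q_m) = MEB(q_m) = 29.4608.
DWL = ½ × 6.4045 × 29.4608 = 94.3408.

DWL = €94.3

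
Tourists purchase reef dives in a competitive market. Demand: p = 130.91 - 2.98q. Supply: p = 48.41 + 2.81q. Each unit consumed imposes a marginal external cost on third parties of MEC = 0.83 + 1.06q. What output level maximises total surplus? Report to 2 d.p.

Social marginal benefit = demand − MEC = 130.08 - 4.04q.
Set SMB = MC: 130.08 - 4.04q = 48.41 + 2.81q → q* = 11.9226.

q* = 11.92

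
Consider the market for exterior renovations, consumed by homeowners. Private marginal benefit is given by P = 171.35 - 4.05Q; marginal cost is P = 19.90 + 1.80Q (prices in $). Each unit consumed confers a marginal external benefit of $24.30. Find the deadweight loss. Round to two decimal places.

DWL = $50.47

Market equilibrium (private): 19.90 + 1.80Q = 171.35 - 4.05Q → Q_m = 25.8889.
Social marginal benefit = demand + MEB = 195.65 - 4.05Q.
Set SMB = MC: 195.65 - 4.05Q = 19.90 + 1.80Q → Q* = 30.0427.
The loss is the area between SMB and MC from Q* to Q_m; with linear curves that's a triangle of height MEB(Q_m).
DWL = ½ × 4.1538 × 24.3000 = 50.4687.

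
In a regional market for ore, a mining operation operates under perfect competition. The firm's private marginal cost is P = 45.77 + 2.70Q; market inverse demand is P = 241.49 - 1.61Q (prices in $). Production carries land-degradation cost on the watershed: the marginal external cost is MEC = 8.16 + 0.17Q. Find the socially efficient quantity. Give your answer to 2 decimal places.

Q* = 41.87

Social marginal cost = private MC + MEC = 53.93 + 2.87Q.
Set SMC = demand: 53.93 + 2.87Q = 241.49 - 1.61Q → Q* = 41.8661.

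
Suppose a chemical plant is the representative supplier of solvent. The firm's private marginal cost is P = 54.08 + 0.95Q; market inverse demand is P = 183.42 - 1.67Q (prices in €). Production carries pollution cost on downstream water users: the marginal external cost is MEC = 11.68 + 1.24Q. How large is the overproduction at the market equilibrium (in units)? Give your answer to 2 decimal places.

Market equilibrium (private): 54.08 + 0.95Q = 183.42 - 1.67Q → Q_m = 49.3664.
Social marginal cost = private MC + MEC = 65.76 + 2.19Q.
Set SMC = demand: 65.76 + 2.19Q = 183.42 - 1.67Q → Q* = 30.4819.
Gap = |49.3664 − 30.4819| = 18.8845.

18.88 units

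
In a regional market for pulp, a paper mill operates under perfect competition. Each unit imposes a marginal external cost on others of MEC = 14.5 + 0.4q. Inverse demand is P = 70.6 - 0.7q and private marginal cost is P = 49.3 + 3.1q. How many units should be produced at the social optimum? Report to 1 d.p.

q* = 1.6

Social marginal cost = private MC + MEC = 63.8 + 3.5q.
Set SMC = demand: 63.8 + 3.5q = 70.6 - 0.7q → q* = 1.6190.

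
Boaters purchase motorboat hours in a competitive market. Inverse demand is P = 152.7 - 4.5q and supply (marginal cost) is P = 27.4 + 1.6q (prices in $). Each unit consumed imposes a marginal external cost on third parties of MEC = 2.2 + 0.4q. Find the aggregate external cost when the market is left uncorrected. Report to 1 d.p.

$129.6

Market equilibrium (private): 27.4 + 1.6q = 152.7 - 4.5q → q_m = 20.5410.
Total external cost = ∫₀^{q_m} (2.2 + 0.4q) dq = 2.2×20.5410 + ½×0.4×20.5410² = 129.5767.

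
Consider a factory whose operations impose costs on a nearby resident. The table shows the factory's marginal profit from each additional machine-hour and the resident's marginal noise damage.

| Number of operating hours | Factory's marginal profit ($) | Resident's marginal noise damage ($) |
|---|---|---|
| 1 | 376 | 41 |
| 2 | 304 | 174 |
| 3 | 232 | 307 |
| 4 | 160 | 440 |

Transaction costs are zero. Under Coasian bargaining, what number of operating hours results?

2

Bargaining reaches the level where marginal profit last exceeds marginal noise damage.
That holds through level 2 (304 ≥ 174) but not at 3 (232 < 307).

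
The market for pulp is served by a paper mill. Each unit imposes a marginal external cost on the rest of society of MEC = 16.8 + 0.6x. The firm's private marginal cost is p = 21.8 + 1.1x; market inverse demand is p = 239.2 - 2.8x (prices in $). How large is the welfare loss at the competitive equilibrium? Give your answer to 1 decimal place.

Market equilibrium (private): 21.8 + 1.1x = 239.2 - 2.8x → x_m = 55.7436.
Social marginal cost = private MC + MEC = 38.6 + 1.7x.
Set SMC = demand: 38.6 + 1.7x = 239.2 - 2.8x → x* = 44.5778.
The welfare-loss triangle has base |x_m − x*| and height MEC(x_m) (the vertical gap between SMC and demand is zero at x* and MEC at x_m).
DWL = ½ × 11.1658 × 50.2462 = 280.5195.

DWL = $280.5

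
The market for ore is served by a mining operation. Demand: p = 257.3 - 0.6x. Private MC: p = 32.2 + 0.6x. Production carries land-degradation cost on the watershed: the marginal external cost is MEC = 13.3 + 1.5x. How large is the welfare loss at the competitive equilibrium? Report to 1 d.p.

Market equilibrium (private): 32.2 + 0.6x = 257.3 - 0.6x → x_m = 187.5833.
Social marginal cost = private MC + MEC = 45.5 + 2.1x.
Set SMC = demand: 45.5 + 2.1x = 257.3 - 0.6x → x* = 78.4444.
The welfare-loss triangle has base |x_m − x*| and height MEC(x_m) (the vertical gap between SMC and demand is zero at x* and MEC at x_m).
DWL = ½ × 109.1389 × 294.6750 = 16080.2527.

DWL = 16080.3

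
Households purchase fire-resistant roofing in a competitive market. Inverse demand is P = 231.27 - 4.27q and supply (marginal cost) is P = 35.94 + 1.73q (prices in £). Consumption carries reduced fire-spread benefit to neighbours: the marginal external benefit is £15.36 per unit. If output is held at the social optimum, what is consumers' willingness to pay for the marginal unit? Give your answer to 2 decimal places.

P = £81.33

Social marginal benefit = demand + MEB = 246.63 - 4.27q.
Set SMB = MC: 246.63 - 4.27q = 35.94 + 1.73q → q* = 35.1150.
Consumer price on the demand curve at q*: 231.27 − 4.27×35.1150 = 81.3290.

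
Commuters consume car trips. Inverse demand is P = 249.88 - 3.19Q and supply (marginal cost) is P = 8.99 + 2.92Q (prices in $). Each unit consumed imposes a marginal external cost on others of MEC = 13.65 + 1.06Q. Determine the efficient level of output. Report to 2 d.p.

Q* = 31.69

Social marginal benefit = demand − MEC = 236.23 - 4.25Q.
Set SMB = MC: 236.23 - 4.25Q = 8.99 + 2.92Q → Q* = 31.6932.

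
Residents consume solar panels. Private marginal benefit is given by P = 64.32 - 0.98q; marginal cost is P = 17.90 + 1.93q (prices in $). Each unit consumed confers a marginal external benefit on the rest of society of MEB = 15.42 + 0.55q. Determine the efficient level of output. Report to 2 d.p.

Social marginal benefit = demand + MEB = 79.74 - 0.43q.
Set SMB = MC: 79.74 - 0.43q = 17.90 + 1.93q → q* = 26.2034.

q* = 26.20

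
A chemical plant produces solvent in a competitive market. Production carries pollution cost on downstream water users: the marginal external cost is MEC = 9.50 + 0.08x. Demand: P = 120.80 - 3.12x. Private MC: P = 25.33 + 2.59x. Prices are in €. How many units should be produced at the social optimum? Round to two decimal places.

x* = 14.85

Social marginal cost = private MC + MEC = 34.83 + 2.67x.
Set SMC = demand: 34.83 + 2.67x = 120.80 - 3.12x → x* = 14.8480.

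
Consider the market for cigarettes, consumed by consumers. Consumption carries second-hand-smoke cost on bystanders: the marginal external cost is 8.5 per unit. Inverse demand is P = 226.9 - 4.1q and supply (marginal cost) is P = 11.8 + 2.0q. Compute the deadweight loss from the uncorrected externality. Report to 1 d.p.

DWL = 5.9

Market equilibrium (private): 11.8 + 2.0q = 226.9 - 4.1q → q_m = 35.2623.
Social marginal benefit = demand − MEC = 218.4 - 4.1q.
Set SMB = MC: 218.4 - 4.1q = 11.8 + 2.0q → q* = 33.8689.
Height of the DWL triangle at q_m is MC(q_m) − SMB(q_m) = MEC(q_m) = 8.5000.
DWL = ½ × 1.3934 × 8.5000 = 5.9220.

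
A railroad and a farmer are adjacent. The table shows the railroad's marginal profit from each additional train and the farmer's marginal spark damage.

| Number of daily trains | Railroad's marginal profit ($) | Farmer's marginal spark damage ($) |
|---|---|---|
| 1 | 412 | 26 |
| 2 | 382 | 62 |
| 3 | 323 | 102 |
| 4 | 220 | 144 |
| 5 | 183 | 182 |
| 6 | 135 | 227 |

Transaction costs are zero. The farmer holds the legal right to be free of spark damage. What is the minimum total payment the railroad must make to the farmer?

$516

Efficient level: marginal profit ≥ marginal spark damage through level 5, so k* = 5.
With the farmer holding the right, the railroad must at least compensate total damage at k*: 26 + 62 + 102 + 144 + 182 = 516.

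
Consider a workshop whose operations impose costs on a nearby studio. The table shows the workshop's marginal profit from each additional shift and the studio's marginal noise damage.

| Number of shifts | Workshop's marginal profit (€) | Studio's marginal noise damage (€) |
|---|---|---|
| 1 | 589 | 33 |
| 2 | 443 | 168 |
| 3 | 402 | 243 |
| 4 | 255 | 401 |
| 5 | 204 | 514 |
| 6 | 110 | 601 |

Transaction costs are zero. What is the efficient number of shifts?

Bargaining reaches the level where marginal profit last exceeds marginal noise damage.
That holds through level 3 (402 ≥ 243) but not at 4 (255 < 401).

3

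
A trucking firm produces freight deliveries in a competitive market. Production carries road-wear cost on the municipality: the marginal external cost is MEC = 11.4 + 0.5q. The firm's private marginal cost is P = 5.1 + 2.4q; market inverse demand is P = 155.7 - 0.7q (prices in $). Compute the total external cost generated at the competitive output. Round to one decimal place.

Market equilibrium (private): 5.1 + 2.4q = 155.7 - 0.7q → q_m = 48.5806.
Total external cost = ∫₀^{q_m} (11.4 + 0.5q) dq = 11.4×48.5806 + ½×0.5×48.5806² = 1143.8375.

$1143.8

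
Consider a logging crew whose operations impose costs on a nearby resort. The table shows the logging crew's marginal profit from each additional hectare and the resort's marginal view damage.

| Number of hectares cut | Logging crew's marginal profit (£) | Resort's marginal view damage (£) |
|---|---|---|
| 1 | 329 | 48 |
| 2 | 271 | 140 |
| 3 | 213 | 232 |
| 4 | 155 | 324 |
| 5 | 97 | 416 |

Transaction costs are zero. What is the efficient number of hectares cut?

2

Bargaining reaches the level where marginal profit last exceeds marginal view damage.
That holds through level 2 (271 ≥ 140) but not at 3 (213 < 232).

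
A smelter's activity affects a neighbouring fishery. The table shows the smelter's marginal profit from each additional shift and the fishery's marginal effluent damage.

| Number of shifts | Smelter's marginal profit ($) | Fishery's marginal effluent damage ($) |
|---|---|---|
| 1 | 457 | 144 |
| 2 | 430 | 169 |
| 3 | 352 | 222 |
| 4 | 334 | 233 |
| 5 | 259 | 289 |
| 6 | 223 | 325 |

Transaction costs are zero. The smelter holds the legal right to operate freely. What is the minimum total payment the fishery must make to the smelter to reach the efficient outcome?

Left alone the smelter would choose level 6 (marginal profit stays positive).
Efficient level: k* = 4 (marginal profit ≥ marginal effluent damage through 4).
The fishery must at least cover the smelter's forgone profit from cutting 6→4: 259 + 223 = 482.

$482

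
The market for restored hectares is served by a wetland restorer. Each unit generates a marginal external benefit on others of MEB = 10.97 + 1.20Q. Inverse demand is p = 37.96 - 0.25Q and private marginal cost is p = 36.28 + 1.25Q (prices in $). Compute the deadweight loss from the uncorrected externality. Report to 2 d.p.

Market equilibrium (private): 36.28 + 1.25Q = 37.96 - 0.25Q → Q_m = 1.1200.
Social marginal cost = private MC − MEB = 25.31 + 0.05Q.
Set SMC = demand: 25.31 + 0.05Q = 37.96 - 0.25Q → Q* = 42.1667.
The welfare-loss triangle has base |Q_m − Q*| and height MEB(Q_m) (the vertical gap between SMC and demand is zero at Q* and MEB at Q_m).
DWL = ½ × 41.0467 × 12.3140 = 252.7245.

DWL = $252.72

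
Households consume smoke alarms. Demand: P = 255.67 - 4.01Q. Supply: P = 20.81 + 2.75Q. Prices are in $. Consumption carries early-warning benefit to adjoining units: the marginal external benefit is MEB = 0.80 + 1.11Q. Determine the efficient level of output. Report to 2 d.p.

Q* = 41.71

Social marginal benefit = demand + MEB = 256.47 - 2.90Q.
Set SMB = MC: 256.47 - 2.90Q = 20.81 + 2.75Q → Q* = 41.7097.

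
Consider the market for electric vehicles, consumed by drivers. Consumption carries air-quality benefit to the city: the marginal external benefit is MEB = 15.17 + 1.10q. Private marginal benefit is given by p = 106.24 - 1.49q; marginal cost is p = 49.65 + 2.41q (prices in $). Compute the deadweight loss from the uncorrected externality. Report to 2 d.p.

Market equilibrium (private): 49.65 + 2.41q = 106.24 - 1.49q → q_m = 14.5103.
Social marginal benefit = demand + MEB = 121.41 - 0.39q.
Set SMB = MC: 121.41 - 0.39q = 49.65 + 2.41q → q* = 25.6286.
The loss is the area between SMB and MC from q* to q_m; with linear curves that's a triangle of height MEB(q_m).
DWL = ½ × 11.1183 × 31.1313 = 173.0636.

DWL = $173.06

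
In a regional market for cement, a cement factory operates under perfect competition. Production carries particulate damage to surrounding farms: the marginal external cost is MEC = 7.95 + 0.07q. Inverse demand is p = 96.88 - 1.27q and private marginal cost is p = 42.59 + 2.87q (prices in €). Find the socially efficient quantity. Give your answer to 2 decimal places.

Social marginal cost = private MC + MEC = 50.54 + 2.94q.
Set SMC = demand: 50.54 + 2.94q = 96.88 - 1.27q → q* = 11.0071.

q* = 11.01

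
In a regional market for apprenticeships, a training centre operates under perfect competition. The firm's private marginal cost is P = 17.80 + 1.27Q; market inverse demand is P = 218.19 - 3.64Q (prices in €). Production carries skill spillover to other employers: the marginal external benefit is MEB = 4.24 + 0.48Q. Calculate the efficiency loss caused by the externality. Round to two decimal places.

DWL = €64.09

Market equilibrium (private): 17.80 + 1.27Q = 218.19 - 3.64Q → Q_m = 40.8126.
Social marginal cost = private MC − MEB = 13.56 + 0.79Q.
Set SMC = demand: 13.56 + 0.79Q = 218.19 - 3.64Q → Q* = 46.1919.
Between Q* and Q_m the wedge demand − SMC runs linearly from 0 to MEB(Q_m), so the loss is a triangle.
DWL = ½ × 5.3793 × 23.8301 = 64.0946.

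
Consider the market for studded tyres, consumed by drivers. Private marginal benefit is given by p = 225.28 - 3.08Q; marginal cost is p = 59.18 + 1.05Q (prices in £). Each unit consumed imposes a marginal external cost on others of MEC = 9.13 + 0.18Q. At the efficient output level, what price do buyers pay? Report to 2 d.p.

Social marginal benefit = demand − MEC = 216.15 - 3.26Q.
Set SMB = MC: 216.15 - 3.26Q = 59.18 + 1.05Q → Q* = 36.4200.
Consumer price on the demand curve at Q*: 225.28 − 3.08×36.4200 = 113.1064.

P = £113.11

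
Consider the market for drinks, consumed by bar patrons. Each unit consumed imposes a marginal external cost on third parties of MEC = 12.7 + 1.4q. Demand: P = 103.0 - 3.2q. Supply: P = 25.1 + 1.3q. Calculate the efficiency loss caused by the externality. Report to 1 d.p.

Market equilibrium (private): 25.1 + 1.3q = 103.0 - 3.2q → q_m = 17.3111.
Social marginal benefit = demand − MEC = 90.3 - 4.6q.
Set SMB = MC: 90.3 - 4.6q = 25.1 + 1.3q → q* = 11.0508.
The loss is the area between SMB and MC from q* to q_m; with linear curves that's a triangle of height MEC(q_m).
DWL = ½ × 6.2603 × 36.9356 = 115.6140.

DWL = 115.6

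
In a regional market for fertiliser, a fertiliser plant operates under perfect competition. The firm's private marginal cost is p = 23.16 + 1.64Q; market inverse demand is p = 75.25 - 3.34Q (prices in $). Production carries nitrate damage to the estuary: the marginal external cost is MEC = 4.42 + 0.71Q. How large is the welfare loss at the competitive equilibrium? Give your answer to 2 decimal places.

Market equilibrium (private): 23.16 + 1.64Q = 75.25 - 3.34Q → Q_m = 10.4598.
Social marginal cost = private MC + MEC = 27.58 + 2.35Q.
Set SMC = demand: 27.58 + 2.35Q = 75.25 - 3.34Q → Q* = 8.3779.
Height of the DWL triangle at Q_m is SMC(Q_m) − demand(Q_m) = MEC(Q_m) = 11.8465.
DWL = ½ × 2.0819 × 11.8465 = 12.3316.

DWL = $12.33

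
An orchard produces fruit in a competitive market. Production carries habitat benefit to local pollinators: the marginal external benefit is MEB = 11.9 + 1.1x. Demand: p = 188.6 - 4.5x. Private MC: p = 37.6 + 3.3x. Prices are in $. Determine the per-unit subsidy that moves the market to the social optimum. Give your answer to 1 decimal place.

Social marginal cost = private MC − MEB = 25.7 + 2.2x.
Set SMC = demand: 25.7 + 2.2x = 188.6 - 4.5x → x* = 24.3134.
The Pigouvian subsidy equals MEB at x*: 11.9 + 1.1×24.3134 = 38.6447.

subsidy = $38.6 per unit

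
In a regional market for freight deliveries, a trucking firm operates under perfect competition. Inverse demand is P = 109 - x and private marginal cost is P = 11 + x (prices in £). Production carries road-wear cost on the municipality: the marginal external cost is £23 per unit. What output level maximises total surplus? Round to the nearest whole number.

x* = 38

Social marginal cost = private MC + MEC = 34 + x.
Set SMC = demand: 34 + x = 109 - x → x* = 37.5000.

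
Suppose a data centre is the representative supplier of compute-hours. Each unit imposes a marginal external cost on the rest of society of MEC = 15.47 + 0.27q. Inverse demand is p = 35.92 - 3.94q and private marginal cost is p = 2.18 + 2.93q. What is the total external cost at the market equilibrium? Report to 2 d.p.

79.23

Market equilibrium (private): 2.18 + 2.93q = 35.92 - 3.94q → q_m = 4.9112.
Total external cost = ∫₀^{q_m} (15.47 + 0.27q) dq = 15.47×4.9112 + ½×0.27×4.9112² = 79.2324.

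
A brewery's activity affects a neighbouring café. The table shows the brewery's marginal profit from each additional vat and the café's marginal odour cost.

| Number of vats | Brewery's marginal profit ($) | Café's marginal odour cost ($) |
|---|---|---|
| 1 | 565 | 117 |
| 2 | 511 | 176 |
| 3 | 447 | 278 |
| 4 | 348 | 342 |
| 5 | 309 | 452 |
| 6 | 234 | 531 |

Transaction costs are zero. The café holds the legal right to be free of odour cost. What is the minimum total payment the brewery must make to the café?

$913

Efficient level: marginal profit ≥ marginal odour cost through level 4, so k* = 4.
With the café holding the right, the brewery must at least compensate total damage at k*: 117 + 176 + 278 + 342 = 913.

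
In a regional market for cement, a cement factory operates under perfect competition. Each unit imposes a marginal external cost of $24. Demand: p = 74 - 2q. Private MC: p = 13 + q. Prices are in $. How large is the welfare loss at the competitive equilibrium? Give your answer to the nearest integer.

DWL = $96

Market equilibrium (private): 13 + q = 74 - 2q → q_m = 20.3333.
Social marginal cost = private MC + MEC = 37 + q.
Set SMC = demand: 37 + q = 74 - 2q → q* = 12.3333.
The loss is the area between SMC and demand from q* to q_m; with linear curves that's a triangle of height MEC(q_m).
DWL = ½ × 8.0000 × 24.0000 = 96.0000.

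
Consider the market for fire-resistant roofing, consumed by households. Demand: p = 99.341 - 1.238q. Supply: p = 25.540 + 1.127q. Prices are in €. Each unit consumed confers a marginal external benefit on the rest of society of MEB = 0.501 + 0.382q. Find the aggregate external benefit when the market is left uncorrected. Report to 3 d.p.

€201.627

Market equilibrium (private): 25.540 + 1.127q = 99.341 - 1.238q → q_m = 31.2055.
Total external benefit = ∫₀^{q_m} (0.501 + 0.382q) dq = 0.501×31.2055 + ½×0.382×31.2055² = 201.6266.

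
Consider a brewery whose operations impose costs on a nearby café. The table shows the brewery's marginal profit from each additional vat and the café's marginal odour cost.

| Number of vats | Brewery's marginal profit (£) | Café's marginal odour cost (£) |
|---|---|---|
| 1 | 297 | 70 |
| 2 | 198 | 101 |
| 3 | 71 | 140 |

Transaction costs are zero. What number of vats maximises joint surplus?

2

Bargaining reaches the level where marginal profit last exceeds marginal odour cost.
That holds through level 2 (198 ≥ 101) but not at 3 (71 < 140).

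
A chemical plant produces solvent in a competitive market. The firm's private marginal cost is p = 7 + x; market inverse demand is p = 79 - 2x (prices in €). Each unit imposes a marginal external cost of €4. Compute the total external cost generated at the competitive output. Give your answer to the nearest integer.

Market equilibrium (private): 7 + x = 79 - 2x → x_m = 24.0000.
Total external cost = MEC × x_m = 4 × 24.0000 = 96.0000.

€96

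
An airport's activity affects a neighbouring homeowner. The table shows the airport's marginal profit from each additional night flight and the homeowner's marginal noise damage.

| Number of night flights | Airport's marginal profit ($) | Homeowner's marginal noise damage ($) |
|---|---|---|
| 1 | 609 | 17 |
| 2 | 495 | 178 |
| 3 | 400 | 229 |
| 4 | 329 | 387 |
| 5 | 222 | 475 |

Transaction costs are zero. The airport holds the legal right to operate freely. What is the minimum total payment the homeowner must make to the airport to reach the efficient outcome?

Left alone the airport would choose level 5 (marginal profit stays positive).
Efficient level: k* = 3 (marginal profit ≥ marginal noise damage through 3).
The homeowner must at least cover the airport's forgone profit from cutting 5→3: 329 + 222 = 551.

$551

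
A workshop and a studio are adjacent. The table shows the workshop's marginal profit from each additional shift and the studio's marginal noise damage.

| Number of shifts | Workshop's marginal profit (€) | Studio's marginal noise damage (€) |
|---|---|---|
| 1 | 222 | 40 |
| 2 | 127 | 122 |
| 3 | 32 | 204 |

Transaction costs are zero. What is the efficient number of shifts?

2

Bargaining reaches the level where marginal profit last exceeds marginal noise damage.
That holds through level 2 (127 ≥ 122) but not at 3 (32 < 204).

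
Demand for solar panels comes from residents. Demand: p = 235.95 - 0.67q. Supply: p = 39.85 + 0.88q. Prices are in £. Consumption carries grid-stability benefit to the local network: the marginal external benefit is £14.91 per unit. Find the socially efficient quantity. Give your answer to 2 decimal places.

Social marginal benefit = demand + MEB = 250.86 - 0.67q.
Set SMB = MC: 250.86 - 0.67q = 39.85 + 0.88q → q* = 136.1355.

q* = 136.14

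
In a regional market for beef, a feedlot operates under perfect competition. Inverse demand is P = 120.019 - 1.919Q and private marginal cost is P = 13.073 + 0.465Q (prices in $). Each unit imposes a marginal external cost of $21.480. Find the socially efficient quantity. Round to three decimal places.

Social marginal cost = private MC + MEC = 34.553 + 0.465Q.
Set SMC = demand: 34.553 + 0.465Q = 120.019 - 1.919Q → Q* = 35.8498.

Q* = 35.850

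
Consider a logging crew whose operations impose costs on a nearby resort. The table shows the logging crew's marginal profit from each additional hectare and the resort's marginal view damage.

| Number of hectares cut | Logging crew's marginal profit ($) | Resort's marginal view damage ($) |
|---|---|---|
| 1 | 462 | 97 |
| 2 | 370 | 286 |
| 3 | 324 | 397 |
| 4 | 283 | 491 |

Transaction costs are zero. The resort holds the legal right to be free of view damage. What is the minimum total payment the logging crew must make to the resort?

Efficient level: marginal profit ≥ marginal view damage through level 2, so k* = 2.
With the resort holding the right, the logging crew must at least compensate total damage at k*: 97 + 286 = 383.

$383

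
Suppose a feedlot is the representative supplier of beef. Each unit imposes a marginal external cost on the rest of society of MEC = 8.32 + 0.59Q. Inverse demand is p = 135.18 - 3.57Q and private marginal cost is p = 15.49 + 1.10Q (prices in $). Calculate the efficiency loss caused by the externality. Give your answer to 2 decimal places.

DWL = $52.23

Market equilibrium (private): 15.49 + 1.10Q = 135.18 - 3.57Q → Q_m = 25.6296.
Social marginal cost = private MC + MEC = 23.81 + 1.69Q.
Set SMC = demand: 23.81 + 1.69Q = 135.18 - 3.57Q → Q* = 21.1730.
The welfare-loss triangle has base |Q_m − Q*| and height MEC(Q_m) (the vertical gap between SMC and demand is zero at Q* and MEC at Q_m).
DWL = ½ × 4.4566 × 23.4414 = 52.2345.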